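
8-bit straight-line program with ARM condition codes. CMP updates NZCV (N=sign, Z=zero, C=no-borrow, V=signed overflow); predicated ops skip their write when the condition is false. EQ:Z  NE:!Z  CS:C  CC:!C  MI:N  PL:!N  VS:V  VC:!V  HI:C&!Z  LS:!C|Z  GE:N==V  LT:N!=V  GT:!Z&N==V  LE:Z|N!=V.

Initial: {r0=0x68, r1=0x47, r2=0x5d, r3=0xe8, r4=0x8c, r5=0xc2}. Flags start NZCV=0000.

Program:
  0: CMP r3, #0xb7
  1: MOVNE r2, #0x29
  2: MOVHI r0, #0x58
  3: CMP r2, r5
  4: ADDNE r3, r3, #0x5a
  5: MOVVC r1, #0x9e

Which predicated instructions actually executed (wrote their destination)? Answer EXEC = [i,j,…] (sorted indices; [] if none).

0: ✓ CMP  NZCV=0010
1: ✓ MOVNE  r2←0x29
2: ✓ MOVHI  r0←0x58
3: ✓ CMP  NZCV=0000
4: ✓ ADDNE  r3←0x42
5: ✓ MOVVC  r1←0x9e

EXEC = [1,2,4,5]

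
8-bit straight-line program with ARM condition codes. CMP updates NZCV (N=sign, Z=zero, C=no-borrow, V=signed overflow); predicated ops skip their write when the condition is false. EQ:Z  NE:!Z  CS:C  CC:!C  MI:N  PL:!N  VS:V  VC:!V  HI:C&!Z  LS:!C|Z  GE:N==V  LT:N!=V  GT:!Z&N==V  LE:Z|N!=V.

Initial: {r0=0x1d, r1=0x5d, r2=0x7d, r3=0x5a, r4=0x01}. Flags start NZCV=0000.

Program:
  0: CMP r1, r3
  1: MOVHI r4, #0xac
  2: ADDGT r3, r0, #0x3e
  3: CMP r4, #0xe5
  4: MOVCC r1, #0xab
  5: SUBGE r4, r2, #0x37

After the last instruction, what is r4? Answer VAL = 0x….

0: ✓ CMP  NZCV=0010
1: ✓ MOVHI  r4←0xac
2: ✓ ADDGT  r3←0x5b
3: ✓ CMP  NZCV=1000
4: ✓ MOVCC  r1←0xab
5: · SUBGE

VAL = 0xac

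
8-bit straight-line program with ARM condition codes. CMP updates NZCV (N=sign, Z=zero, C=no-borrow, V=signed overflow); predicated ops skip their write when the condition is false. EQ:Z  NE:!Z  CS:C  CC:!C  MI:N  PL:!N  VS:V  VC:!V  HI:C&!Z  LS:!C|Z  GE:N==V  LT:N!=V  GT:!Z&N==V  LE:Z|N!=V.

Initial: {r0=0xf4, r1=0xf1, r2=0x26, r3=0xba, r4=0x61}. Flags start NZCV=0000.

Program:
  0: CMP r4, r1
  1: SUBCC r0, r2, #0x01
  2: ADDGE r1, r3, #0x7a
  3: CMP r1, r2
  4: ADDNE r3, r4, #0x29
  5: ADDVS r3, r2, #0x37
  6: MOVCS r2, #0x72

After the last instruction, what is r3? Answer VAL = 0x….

[0] flags=0000 → (cmp)
[1] flags=0000 CC?T → r0=0x25
[2] flags=0000 GE?T → r1=0x34
[3] flags=0010 → (cmp)
[4] flags=0010 NE?T → r3=0x8a
[5] flags=0010 VS?F → skip
[6] flags=0010 CS?T → r2=0x72

VAL = 0x8a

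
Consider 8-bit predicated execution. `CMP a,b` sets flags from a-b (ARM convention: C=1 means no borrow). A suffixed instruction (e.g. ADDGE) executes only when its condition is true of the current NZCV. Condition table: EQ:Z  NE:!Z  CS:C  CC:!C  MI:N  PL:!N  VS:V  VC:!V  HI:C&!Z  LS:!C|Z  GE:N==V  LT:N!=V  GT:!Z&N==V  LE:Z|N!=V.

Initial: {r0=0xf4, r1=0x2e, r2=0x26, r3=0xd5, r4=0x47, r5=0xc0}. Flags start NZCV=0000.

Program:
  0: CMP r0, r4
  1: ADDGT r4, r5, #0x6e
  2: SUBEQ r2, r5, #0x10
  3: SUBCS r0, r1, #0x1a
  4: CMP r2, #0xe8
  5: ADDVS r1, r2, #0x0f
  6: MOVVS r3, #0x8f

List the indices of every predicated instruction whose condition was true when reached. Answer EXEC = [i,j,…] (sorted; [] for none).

EXEC = [3]

[0] flags=1010 → (cmp)
[1] flags=1010 GT?F → skip
[2] flags=1010 EQ?F → skip
[3] flags=1010 CS?T → r0=0x14
[4] flags=0000 → (cmp)
[5] flags=0000 VS?F → skip
[6] flags=0000 VS?F → skip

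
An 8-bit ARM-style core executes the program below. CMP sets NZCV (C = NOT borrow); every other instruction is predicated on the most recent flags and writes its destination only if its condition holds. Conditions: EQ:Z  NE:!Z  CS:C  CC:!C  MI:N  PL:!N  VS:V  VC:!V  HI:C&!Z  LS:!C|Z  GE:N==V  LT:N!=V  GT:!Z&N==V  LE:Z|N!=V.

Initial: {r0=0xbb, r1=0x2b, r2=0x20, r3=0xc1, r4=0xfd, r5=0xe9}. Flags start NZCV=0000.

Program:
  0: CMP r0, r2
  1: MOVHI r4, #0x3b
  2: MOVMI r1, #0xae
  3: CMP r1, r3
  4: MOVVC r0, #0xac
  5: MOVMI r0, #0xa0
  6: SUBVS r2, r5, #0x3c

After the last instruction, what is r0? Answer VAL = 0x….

[0] flags=1010 → (cmp)
[1] flags=1010 HI?T → r4=0x3b
[2] flags=1010 MI?T → r1=0xae
[3] flags=1000 → (cmp)
[4] flags=1000 VC?T → r0=0xac
[5] flags=1000 MI?T → r0=0xa0
[6] flags=1000 VS?F → skip

VAL = 0xa0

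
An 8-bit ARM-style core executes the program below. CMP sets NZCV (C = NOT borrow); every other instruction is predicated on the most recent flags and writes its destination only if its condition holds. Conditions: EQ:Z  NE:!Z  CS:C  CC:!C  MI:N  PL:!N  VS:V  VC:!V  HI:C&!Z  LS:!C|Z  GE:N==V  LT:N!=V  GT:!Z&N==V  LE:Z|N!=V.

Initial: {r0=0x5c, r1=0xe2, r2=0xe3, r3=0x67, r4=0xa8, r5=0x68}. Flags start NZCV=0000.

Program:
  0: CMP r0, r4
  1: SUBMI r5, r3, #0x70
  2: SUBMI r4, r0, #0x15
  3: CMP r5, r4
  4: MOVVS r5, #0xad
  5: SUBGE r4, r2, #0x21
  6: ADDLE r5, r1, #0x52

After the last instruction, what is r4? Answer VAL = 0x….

0: ✓ CMP  NZCV=1001
1: ✓ SUBMI  r5←0xf7
2: ✓ SUBMI  r4←0x47
3: ✓ CMP  NZCV=1010
4: · MOVVS
5: · SUBGE
6: ✓ ADDLE  r5←0x34

VAL = 0x47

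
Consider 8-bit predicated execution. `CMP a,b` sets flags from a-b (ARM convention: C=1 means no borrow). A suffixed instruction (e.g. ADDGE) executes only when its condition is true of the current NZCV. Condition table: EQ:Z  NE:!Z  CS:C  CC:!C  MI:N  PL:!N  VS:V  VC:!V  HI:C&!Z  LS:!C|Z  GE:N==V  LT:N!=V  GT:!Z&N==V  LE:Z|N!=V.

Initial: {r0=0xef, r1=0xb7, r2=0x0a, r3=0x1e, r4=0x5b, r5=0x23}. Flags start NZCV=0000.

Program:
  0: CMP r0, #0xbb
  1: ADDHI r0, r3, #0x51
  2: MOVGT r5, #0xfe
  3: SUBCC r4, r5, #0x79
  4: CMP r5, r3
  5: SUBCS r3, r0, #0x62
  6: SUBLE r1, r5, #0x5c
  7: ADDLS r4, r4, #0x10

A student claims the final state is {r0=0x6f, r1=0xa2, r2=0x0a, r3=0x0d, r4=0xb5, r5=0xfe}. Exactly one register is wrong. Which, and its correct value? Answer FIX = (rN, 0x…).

0: ✓ CMP  NZCV=0010
1: ✓ ADDHI  r0←0x6f
2: ✓ MOVGT  r5←0xfe
3: · SUBCC
4: ✓ CMP  NZCV=1010
5: ✓ SUBCS  r3←0x0d
6: ✓ SUBLE  r1←0xa2
7: · ADDLS

FIX = (r4, 0x5b)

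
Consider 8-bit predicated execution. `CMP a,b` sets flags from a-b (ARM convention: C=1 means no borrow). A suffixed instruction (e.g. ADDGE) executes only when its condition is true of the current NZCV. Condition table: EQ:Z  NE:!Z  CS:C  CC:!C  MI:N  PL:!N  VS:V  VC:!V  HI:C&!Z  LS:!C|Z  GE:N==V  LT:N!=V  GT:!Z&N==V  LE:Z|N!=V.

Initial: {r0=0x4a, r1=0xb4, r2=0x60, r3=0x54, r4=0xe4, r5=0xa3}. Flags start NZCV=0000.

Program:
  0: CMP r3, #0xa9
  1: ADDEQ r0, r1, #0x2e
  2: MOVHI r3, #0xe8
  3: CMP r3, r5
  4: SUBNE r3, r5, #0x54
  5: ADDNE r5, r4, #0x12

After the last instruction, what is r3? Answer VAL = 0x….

[0] flags=1001 → (cmp)
[1] flags=1001 EQ?F → skip
[2] flags=1001 HI?F → skip
[3] flags=1001 → (cmp)
[4] flags=1001 NE?T → r3=0x4f
[5] flags=1001 NE?T → r5=0xf6

VAL = 0x4f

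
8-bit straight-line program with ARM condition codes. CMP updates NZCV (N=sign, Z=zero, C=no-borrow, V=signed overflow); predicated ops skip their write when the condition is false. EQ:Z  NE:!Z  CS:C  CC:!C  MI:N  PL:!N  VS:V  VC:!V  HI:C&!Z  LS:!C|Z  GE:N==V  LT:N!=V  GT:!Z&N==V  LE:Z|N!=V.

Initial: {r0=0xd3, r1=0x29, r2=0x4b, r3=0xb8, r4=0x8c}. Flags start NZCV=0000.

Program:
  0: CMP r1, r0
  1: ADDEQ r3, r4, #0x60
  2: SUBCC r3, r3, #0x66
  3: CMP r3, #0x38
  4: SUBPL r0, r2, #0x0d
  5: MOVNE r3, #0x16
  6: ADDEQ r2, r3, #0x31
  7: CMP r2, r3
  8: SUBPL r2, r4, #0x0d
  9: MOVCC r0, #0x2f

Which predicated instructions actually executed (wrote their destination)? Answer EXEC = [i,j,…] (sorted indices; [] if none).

EXEC = [2,4,5,8]

[0] flags=0000 → (cmp)
[1] flags=0000 EQ?F → skip
[2] flags=0000 CC?T → r3=0x52
[3] flags=0010 → (cmp)
[4] flags=0010 PL?T → r0=0x3e
[5] flags=0010 NE?T → r3=0x16
[6] flags=0010 EQ?F → skip
[7] flags=0010 → (cmp)
[8] flags=0010 PL?T → r2=0x7f
[9] flags=0010 CC?F → skip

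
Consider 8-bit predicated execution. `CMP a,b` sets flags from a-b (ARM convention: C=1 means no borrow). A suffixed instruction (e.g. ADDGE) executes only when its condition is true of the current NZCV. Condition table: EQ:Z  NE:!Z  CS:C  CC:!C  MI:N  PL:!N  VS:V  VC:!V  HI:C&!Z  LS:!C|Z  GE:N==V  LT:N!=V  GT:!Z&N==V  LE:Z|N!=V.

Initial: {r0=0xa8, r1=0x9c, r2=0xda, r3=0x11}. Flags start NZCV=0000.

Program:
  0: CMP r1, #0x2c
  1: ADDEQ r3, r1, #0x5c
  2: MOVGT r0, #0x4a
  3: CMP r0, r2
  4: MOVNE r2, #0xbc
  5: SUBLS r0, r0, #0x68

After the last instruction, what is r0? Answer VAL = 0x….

VAL = 0x40

[0] flags=0011 → (cmp)
[1] flags=0011 EQ?F → skip
[2] flags=0011 GT?F → skip
[3] flags=1000 → (cmp)
[4] flags=1000 NE?T → r2=0xbc
[5] flags=1000 LS?T → r0=0x40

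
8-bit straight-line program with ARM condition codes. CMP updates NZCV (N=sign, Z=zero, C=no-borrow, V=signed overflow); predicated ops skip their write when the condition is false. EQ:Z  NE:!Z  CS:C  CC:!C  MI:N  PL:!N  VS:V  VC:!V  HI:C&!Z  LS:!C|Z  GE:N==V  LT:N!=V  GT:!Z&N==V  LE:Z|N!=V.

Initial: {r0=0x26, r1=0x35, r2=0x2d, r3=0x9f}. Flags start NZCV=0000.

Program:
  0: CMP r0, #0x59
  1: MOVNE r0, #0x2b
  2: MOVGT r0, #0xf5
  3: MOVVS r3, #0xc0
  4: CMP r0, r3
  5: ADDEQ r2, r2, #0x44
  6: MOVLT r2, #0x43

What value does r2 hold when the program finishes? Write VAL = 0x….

VAL = 0x2d

0: ✓ CMP  NZCV=1000
1: ✓ MOVNE  r0←0x2b
2: · MOVGT
3: · MOVVS
4: ✓ CMP  NZCV=1001
5: · ADDEQ
6: · MOVLT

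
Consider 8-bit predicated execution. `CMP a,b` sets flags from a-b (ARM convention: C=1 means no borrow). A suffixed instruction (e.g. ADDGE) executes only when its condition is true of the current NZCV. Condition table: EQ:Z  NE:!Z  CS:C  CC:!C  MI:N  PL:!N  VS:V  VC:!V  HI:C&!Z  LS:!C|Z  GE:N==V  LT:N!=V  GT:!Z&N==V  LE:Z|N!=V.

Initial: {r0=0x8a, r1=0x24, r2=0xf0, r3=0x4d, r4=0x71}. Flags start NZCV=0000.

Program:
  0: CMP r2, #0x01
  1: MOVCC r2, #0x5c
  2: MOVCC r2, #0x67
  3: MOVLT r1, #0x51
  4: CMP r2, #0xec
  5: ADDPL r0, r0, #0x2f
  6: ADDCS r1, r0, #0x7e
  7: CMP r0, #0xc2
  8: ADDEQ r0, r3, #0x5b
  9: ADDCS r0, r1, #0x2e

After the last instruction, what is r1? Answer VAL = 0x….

VAL = 0x37

0: ✓ CMP  NZCV=1010
1: · MOVCC
2: · MOVCC
3: ✓ MOVLT  r1←0x51
4: ✓ CMP  NZCV=0010
5: ✓ ADDPL  r0←0xb9
6: ✓ ADDCS  r1←0x37
7: ✓ CMP  NZCV=1000
8: · ADDEQ
9: · ADDCS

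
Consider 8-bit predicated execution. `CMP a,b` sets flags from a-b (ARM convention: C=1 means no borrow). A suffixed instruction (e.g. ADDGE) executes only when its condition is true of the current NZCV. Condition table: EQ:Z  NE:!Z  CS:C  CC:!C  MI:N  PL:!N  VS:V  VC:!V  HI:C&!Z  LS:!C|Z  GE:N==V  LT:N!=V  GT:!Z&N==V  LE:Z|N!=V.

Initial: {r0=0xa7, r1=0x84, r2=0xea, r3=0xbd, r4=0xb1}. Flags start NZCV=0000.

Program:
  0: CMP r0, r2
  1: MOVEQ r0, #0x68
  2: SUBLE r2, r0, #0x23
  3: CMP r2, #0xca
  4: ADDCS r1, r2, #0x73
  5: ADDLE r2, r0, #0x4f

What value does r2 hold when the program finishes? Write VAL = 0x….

[0] flags=1000 → (cmp)
[1] flags=1000 EQ?F → skip
[2] flags=1000 LE?T → r2=0x84
[3] flags=1000 → (cmp)
[4] flags=1000 CS?F → skip
[5] flags=1000 LE?T → r2=0xf6

VAL = 0xf6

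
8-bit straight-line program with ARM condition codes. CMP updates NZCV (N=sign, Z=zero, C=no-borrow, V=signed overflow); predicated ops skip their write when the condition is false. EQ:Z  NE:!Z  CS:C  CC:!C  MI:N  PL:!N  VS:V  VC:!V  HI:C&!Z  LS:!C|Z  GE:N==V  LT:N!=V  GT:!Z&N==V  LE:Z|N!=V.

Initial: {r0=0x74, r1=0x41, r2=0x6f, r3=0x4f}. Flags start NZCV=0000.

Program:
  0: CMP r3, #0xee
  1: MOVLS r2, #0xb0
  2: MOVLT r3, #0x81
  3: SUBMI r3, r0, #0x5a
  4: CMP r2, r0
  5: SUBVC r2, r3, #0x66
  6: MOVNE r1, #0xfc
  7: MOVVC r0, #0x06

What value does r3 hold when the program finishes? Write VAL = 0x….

[0] flags=0000 → (cmp)
[1] flags=0000 LS?T → r2=0xb0
[2] flags=0000 LT?F → skip
[3] flags=0000 MI?F → skip
[4] flags=0011 → (cmp)
[5] flags=0011 VC?F → skip
[6] flags=0011 NE?T → r1=0xfc
[7] flags=0011 VC?F → skip

VAL = 0x4f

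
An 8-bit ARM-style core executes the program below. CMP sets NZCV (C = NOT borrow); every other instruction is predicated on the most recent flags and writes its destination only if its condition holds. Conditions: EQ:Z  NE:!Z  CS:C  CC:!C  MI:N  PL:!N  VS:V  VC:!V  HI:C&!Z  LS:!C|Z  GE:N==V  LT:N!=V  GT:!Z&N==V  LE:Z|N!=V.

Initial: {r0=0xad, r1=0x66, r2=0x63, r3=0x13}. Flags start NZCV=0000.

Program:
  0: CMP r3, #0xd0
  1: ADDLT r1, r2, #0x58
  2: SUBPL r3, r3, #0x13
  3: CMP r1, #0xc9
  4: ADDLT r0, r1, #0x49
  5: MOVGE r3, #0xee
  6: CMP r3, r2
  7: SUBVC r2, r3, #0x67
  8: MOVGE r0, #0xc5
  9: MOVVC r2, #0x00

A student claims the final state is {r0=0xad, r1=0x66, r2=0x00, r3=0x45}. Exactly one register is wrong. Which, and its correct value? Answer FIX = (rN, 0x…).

FIX = (r3, 0xee)

[0] flags=0000 → (cmp)
[1] flags=0000 LT?F → skip
[2] flags=0000 PL?T → r3=0x00
[3] flags=1001 → (cmp)
[4] flags=1001 LT?F → skip
[5] flags=1001 GE?T → r3=0xee
[6] flags=1010 → (cmp)
[7] flags=1010 VC?T → r2=0x87
[8] flags=1010 GE?F → skip
[9] flags=1010 VC?T → r2=0x00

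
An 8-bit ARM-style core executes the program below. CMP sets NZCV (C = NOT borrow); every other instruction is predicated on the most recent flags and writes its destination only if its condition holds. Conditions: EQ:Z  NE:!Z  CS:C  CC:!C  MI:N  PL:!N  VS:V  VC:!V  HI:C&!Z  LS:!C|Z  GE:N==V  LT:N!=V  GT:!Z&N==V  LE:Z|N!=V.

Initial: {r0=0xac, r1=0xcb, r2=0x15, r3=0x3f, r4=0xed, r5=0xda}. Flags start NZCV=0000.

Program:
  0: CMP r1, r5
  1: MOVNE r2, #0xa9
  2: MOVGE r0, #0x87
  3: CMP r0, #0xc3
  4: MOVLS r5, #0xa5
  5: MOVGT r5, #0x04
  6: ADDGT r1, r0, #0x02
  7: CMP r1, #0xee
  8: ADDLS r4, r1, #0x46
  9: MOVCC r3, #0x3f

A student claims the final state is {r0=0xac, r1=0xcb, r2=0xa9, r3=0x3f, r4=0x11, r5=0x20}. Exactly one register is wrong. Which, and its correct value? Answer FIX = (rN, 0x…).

FIX = (r5, 0xa5)

[0] flags=1000 → (cmp)
[1] flags=1000 NE?T → r2=0xa9
[2] flags=1000 GE?F → skip
[3] flags=1000 → (cmp)
[4] flags=1000 LS?T → r5=0xa5
[5] flags=1000 GT?F → skip
[6] flags=1000 GT?F → skip
[7] flags=1000 → (cmp)
[8] flags=1000 LS?T → r4=0x11
[9] flags=1000 CC?T → r3=0x3f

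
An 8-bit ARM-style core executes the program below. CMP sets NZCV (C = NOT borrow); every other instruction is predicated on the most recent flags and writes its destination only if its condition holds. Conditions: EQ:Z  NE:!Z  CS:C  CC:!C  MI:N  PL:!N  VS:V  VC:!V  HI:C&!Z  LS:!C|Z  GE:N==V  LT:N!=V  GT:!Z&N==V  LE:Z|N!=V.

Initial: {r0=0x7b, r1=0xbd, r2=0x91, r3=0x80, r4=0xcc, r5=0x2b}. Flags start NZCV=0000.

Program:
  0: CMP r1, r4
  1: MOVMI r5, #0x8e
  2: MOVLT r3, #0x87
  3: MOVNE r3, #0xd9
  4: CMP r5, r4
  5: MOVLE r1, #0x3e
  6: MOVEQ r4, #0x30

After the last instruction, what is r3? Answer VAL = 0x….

[0] flags=1000 → (cmp)
[1] flags=1000 MI?T → r5=0x8e
[2] flags=1000 LT?T → r3=0x87
[3] flags=1000 NE?T → r3=0xd9
[4] flags=1000 → (cmp)
[5] flags=1000 LE?T → r1=0x3e
[6] flags=1000 EQ?F → skip

VAL = 0xd9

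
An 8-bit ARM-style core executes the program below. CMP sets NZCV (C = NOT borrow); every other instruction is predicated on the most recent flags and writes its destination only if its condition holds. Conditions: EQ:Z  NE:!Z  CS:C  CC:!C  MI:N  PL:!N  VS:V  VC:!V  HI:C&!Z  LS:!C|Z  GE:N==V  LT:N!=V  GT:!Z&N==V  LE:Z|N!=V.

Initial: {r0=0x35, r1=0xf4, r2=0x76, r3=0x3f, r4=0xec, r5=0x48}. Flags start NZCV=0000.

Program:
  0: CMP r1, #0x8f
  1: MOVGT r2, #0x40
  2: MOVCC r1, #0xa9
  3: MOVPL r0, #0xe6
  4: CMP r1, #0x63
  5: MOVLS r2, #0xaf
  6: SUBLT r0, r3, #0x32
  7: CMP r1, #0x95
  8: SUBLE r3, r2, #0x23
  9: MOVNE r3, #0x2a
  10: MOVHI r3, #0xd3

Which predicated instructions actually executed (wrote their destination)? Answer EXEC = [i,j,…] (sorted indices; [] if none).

EXEC = [1,3,6,9,10]

0: ✓ CMP  NZCV=0010
1: ✓ MOVGT  r2←0x40
2: · MOVCC
3: ✓ MOVPL  r0←0xe6
4: ✓ CMP  NZCV=1010
5: · MOVLS
6: ✓ SUBLT  r0←0x0d
7: ✓ CMP  NZCV=0010
8: · SUBLE
9: ✓ MOVNE  r3←0x2a
10: ✓ MOVHI  r3←0xd3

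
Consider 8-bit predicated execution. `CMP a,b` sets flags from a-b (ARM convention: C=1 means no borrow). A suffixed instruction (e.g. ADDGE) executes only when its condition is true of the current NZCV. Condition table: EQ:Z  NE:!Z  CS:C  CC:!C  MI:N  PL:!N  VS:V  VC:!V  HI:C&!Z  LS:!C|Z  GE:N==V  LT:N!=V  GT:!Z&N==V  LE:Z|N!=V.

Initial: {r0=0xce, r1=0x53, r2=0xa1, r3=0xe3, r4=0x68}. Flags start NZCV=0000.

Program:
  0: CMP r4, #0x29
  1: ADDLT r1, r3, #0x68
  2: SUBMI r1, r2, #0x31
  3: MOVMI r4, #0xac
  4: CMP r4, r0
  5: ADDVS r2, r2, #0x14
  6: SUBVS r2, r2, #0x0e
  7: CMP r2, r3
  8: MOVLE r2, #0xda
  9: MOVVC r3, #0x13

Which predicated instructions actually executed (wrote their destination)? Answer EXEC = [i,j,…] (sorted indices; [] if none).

EXEC = [5,6,8,9]

[0] flags=0010 → (cmp)
[1] flags=0010 LT?F → skip
[2] flags=0010 MI?F → skip
[3] flags=0010 MI?F → skip
[4] flags=1001 → (cmp)
[5] flags=1001 VS?T → r2=0xb5
[6] flags=1001 VS?T → r2=0xa7
[7] flags=1000 → (cmp)
[8] flags=1000 LE?T → r2=0xda
[9] flags=1000 VC?T → r3=0x13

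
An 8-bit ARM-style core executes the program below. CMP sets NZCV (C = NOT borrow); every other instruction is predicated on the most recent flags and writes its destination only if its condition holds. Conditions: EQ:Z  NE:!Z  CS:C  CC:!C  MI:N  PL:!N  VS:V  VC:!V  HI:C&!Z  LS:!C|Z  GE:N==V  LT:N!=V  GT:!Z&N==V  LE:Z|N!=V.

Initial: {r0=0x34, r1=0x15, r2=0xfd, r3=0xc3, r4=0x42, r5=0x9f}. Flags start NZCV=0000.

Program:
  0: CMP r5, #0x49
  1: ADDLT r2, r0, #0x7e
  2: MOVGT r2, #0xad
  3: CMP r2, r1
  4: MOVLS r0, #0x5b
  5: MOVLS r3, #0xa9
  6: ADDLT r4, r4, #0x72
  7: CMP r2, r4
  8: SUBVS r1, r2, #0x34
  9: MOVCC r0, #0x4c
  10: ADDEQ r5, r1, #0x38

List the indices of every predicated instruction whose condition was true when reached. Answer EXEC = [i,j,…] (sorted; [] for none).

0: ✓ CMP  NZCV=0011
1: ✓ ADDLT  r2←0xb2
2: · MOVGT
3: ✓ CMP  NZCV=1010
4: · MOVLS
5: · MOVLS
6: ✓ ADDLT  r4←0xb4
7: ✓ CMP  NZCV=1000
8: · SUBVS
9: ✓ MOVCC  r0←0x4c
10: · ADDEQ

EXEC = [1,6,9]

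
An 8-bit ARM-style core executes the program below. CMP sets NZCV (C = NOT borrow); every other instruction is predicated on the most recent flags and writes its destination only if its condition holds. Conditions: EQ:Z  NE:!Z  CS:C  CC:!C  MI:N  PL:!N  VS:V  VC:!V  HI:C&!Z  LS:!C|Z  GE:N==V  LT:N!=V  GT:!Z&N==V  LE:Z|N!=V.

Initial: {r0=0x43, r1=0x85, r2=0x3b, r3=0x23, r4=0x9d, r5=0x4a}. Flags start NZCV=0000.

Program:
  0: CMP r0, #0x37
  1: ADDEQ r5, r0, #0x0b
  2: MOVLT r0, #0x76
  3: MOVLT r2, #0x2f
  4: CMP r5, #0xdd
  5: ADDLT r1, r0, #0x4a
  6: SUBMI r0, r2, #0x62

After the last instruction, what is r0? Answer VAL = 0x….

0: ✓ CMP  NZCV=0010
1: · ADDEQ
2: · MOVLT
3: · MOVLT
4: ✓ CMP  NZCV=0000
5: · ADDLT
6: · SUBMI

VAL = 0x43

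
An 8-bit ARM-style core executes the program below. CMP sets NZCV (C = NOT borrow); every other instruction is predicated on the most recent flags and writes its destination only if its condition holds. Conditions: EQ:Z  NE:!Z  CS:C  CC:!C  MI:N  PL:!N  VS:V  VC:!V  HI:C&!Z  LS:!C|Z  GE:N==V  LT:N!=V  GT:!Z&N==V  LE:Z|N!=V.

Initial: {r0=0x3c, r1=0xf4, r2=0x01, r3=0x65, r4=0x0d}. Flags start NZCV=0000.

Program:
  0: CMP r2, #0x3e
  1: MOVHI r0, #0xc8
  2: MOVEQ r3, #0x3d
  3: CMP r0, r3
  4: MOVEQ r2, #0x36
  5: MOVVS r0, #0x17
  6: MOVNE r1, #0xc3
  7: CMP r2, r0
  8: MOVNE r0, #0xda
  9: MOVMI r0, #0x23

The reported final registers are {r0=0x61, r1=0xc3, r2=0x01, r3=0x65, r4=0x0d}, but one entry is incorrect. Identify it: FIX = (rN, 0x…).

0: ✓ CMP  NZCV=1000
1: · MOVHI
2: · MOVEQ
3: ✓ CMP  NZCV=1000
4: · MOVEQ
5: · MOVVS
6: ✓ MOVNE  r1←0xc3
7: ✓ CMP  NZCV=1000
8: ✓ MOVNE  r0←0xda
9: ✓ MOVMI  r0←0x23

FIX = (r0, 0x23)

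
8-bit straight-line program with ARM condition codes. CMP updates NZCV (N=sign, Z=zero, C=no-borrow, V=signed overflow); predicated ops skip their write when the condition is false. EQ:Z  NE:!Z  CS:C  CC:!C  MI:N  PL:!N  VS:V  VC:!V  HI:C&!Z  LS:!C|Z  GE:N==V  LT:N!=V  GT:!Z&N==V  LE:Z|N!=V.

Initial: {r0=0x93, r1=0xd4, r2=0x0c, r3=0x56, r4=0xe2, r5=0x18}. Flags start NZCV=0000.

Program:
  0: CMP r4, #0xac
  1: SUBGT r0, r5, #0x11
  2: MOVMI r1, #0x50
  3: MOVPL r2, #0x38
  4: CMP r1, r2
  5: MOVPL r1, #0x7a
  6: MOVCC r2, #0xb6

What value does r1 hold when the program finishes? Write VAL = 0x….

VAL = 0xd4

[0] flags=0010 → (cmp)
[1] flags=0010 GT?T → r0=0x07
[2] flags=0010 MI?F → skip
[3] flags=0010 PL?T → r2=0x38
[4] flags=1010 → (cmp)
[5] flags=1010 PL?F → skip
[6] flags=1010 CC?F → skip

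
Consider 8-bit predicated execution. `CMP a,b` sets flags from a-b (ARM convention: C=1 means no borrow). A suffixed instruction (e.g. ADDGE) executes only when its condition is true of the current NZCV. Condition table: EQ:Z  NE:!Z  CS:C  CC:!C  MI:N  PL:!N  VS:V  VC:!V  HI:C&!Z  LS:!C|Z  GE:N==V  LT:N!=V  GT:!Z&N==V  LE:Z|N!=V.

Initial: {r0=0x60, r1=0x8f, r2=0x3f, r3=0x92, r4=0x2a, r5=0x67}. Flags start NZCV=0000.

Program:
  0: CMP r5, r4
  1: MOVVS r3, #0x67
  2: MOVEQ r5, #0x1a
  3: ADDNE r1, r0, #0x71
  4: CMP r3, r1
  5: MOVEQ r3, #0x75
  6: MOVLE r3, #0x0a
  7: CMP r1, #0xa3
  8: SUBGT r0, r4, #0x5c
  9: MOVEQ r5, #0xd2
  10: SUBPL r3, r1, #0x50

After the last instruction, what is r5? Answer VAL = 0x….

VAL = 0x67

[0] flags=0010 → (cmp)
[1] flags=0010 VS?F → skip
[2] flags=0010 EQ?F → skip
[3] flags=0010 NE?T → r1=0xd1
[4] flags=1000 → (cmp)
[5] flags=1000 EQ?F → skip
[6] flags=1000 LE?T → r3=0x0a
[7] flags=0010 → (cmp)
[8] flags=0010 GT?T → r0=0xce
[9] flags=0010 EQ?F → skip
[10] flags=0010 PL?T → r3=0x81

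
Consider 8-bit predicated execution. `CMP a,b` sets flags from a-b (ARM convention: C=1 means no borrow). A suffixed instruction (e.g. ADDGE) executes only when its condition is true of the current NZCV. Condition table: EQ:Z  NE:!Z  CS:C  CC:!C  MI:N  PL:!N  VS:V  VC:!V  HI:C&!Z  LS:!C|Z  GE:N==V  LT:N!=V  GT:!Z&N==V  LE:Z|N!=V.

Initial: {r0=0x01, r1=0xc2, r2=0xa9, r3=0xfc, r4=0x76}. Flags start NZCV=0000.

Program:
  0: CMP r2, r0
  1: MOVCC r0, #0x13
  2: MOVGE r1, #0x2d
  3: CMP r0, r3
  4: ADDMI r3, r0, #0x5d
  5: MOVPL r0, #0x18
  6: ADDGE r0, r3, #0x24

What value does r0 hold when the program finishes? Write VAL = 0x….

[0] flags=1010 → (cmp)
[1] flags=1010 CC?F → skip
[2] flags=1010 GE?F → skip
[3] flags=0000 → (cmp)
[4] flags=0000 MI?F → skip
[5] flags=0000 PL?T → r0=0x18
[6] flags=0000 GE?T → r0=0x20

VAL = 0x20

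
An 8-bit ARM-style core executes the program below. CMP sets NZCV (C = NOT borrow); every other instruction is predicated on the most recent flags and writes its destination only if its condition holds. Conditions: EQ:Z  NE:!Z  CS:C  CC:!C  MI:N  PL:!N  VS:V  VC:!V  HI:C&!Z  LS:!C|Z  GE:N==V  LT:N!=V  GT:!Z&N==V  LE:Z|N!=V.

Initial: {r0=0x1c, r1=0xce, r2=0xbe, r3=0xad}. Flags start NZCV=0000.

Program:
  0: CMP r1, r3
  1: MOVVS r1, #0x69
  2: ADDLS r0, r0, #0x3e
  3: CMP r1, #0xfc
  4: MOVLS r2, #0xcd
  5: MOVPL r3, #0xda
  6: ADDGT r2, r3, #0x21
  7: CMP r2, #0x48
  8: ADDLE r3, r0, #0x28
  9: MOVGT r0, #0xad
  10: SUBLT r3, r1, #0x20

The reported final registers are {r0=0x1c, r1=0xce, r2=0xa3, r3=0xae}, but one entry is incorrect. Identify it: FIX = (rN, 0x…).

0: ✓ CMP  NZCV=0010
1: · MOVVS
2: · ADDLS
3: ✓ CMP  NZCV=1000
4: ✓ MOVLS  r2←0xcd
5: · MOVPL
6: · ADDGT
7: ✓ CMP  NZCV=1010
8: ✓ ADDLE  r3←0x44
9: · MOVGT
10: ✓ SUBLT  r3←0xae

FIX = (r2, 0xcd)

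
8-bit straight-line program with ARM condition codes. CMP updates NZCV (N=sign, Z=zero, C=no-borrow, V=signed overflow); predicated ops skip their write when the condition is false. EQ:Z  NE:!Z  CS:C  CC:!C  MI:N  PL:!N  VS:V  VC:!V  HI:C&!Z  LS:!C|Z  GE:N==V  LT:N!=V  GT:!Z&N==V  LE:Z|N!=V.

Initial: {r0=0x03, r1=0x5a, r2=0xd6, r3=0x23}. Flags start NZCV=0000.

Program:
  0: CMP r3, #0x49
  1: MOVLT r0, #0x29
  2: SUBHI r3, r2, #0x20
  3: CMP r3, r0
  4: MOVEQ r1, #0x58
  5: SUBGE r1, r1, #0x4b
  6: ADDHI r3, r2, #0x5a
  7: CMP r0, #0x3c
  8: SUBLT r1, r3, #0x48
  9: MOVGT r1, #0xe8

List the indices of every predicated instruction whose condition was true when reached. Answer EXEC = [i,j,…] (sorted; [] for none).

EXEC = [1,8]

[0] flags=1000 → (cmp)
[1] flags=1000 LT?T → r0=0x29
[2] flags=1000 HI?F → skip
[3] flags=1000 → (cmp)
[4] flags=1000 EQ?F → skip
[5] flags=1000 GE?F → skip
[6] flags=1000 HI?F → skip
[7] flags=1000 → (cmp)
[8] flags=1000 LT?T → r1=0xdb
[9] flags=1000 GT?F → skip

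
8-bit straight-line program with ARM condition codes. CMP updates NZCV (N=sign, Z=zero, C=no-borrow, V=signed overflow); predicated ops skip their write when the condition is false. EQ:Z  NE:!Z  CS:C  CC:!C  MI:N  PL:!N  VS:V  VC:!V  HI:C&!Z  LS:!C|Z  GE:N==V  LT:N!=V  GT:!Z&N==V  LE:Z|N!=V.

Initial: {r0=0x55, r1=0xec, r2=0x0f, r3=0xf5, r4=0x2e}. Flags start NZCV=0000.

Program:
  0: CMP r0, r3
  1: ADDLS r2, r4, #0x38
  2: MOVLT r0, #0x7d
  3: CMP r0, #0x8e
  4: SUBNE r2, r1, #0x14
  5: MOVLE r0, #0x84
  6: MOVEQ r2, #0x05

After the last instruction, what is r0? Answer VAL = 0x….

VAL = 0x55

[0] flags=0000 → (cmp)
[1] flags=0000 LS?T → r2=0x66
[2] flags=0000 LT?F → skip
[3] flags=1001 → (cmp)
[4] flags=1001 NE?T → r2=0xd8
[5] flags=1001 LE?F → skip
[6] flags=1001 EQ?F → skip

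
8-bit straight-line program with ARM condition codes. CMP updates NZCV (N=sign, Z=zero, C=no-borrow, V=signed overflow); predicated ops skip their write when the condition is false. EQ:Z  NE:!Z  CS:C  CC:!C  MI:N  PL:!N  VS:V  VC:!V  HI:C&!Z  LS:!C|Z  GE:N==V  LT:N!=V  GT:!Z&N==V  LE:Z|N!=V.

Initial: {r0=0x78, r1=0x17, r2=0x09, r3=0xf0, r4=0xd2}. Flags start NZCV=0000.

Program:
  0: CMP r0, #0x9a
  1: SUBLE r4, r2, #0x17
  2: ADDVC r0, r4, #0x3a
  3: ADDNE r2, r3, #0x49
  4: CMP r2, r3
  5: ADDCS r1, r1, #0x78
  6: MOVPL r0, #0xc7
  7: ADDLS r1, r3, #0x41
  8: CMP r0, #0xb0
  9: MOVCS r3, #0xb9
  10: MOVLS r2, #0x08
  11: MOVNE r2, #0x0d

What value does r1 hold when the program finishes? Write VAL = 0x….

VAL = 0x31

[0] flags=1001 → (cmp)
[1] flags=1001 LE?F → skip
[2] flags=1001 VC?F → skip
[3] flags=1001 NE?T → r2=0x39
[4] flags=0000 → (cmp)
[5] flags=0000 CS?F → skip
[6] flags=0000 PL?T → r0=0xc7
[7] flags=0000 LS?T → r1=0x31
[8] flags=0010 → (cmp)
[9] flags=0010 CS?T → r3=0xb9
[10] flags=0010 LS?F → skip
[11] flags=0010 NE?T → r2=0x0d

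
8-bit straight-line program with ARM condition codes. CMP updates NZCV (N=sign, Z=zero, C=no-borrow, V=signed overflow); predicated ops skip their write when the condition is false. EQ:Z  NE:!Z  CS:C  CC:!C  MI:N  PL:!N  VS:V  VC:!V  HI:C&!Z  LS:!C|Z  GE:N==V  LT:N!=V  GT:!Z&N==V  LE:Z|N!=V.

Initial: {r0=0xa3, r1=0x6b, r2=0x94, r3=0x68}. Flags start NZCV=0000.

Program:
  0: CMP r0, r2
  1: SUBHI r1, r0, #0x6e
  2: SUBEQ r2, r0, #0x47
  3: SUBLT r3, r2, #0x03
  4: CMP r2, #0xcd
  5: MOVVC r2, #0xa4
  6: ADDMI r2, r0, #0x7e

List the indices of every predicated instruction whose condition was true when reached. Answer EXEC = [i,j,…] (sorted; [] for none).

0: ✓ CMP  NZCV=0010
1: ✓ SUBHI  r1←0x35
2: · SUBEQ
3: · SUBLT
4: ✓ CMP  NZCV=1000
5: ✓ MOVVC  r2←0xa4
6: ✓ ADDMI  r2←0x21

EXEC = [1,5,6]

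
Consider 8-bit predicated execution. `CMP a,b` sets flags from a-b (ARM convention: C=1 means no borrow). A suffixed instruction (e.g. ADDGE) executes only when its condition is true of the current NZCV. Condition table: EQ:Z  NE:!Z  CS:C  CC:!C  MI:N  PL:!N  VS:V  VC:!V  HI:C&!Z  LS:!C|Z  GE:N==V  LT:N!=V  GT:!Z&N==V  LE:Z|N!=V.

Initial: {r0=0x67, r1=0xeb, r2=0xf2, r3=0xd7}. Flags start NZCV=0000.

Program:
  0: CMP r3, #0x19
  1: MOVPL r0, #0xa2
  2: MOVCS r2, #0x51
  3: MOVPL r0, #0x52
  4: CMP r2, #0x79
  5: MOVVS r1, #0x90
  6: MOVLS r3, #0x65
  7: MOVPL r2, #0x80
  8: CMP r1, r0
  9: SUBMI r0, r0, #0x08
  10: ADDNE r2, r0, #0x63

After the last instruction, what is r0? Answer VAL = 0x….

VAL = 0x5f

[0] flags=1010 → (cmp)
[1] flags=1010 PL?F → skip
[2] flags=1010 CS?T → r2=0x51
[3] flags=1010 PL?F → skip
[4] flags=1000 → (cmp)
[5] flags=1000 VS?F → skip
[6] flags=1000 LS?T → r3=0x65
[7] flags=1000 PL?F → skip
[8] flags=1010 → (cmp)
[9] flags=1010 MI?T → r0=0x5f
[10] flags=1010 NE?T → r2=0xc2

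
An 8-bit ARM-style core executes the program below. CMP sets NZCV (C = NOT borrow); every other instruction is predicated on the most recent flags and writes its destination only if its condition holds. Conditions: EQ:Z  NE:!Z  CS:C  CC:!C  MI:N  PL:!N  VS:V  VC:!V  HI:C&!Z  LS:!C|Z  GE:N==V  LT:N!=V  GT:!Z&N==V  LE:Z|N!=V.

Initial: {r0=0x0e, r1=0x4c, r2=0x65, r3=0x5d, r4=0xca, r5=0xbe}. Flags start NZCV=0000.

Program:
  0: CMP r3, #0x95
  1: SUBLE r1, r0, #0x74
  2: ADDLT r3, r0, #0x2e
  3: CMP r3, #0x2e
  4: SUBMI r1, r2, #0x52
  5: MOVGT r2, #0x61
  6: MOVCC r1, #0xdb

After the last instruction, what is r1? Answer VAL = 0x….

0: ✓ CMP  NZCV=1001
1: · SUBLE
2: · ADDLT
3: ✓ CMP  NZCV=0010
4: · SUBMI
5: ✓ MOVGT  r2←0x61
6: · MOVCC

VAL = 0x4c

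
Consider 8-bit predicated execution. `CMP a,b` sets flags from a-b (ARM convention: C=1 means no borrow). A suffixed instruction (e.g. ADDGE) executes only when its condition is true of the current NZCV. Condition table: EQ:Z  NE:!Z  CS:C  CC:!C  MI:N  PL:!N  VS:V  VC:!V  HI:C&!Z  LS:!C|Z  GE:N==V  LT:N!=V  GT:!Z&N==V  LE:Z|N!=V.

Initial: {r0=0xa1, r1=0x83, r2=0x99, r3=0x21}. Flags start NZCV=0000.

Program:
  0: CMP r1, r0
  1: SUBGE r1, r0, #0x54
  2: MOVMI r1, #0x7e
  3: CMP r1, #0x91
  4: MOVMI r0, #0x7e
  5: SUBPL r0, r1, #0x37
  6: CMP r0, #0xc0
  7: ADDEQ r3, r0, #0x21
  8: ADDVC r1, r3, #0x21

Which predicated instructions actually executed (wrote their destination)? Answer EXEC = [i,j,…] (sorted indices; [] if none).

EXEC = [2,4]

[0] flags=1000 → (cmp)
[1] flags=1000 GE?F → skip
[2] flags=1000 MI?T → r1=0x7e
[3] flags=1001 → (cmp)
[4] flags=1001 MI?T → r0=0x7e
[5] flags=1001 PL?F → skip
[6] flags=1001 → (cmp)
[7] flags=1001 EQ?F → skip
[8] flags=1001 VC?F → skip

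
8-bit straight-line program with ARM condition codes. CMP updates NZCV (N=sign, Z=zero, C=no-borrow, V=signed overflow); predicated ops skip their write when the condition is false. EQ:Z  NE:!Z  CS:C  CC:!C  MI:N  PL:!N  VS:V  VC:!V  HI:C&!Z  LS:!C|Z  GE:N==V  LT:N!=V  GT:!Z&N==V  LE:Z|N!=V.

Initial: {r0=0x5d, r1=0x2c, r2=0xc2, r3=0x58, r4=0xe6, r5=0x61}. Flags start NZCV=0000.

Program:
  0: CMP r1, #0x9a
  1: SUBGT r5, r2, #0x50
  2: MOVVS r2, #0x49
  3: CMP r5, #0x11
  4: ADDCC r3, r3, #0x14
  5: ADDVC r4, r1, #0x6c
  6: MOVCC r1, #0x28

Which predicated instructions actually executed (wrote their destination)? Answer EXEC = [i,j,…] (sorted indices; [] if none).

EXEC = [1,2,5]

0: ✓ CMP  NZCV=1001
1: ✓ SUBGT  r5←0x72
2: ✓ MOVVS  r2←0x49
3: ✓ CMP  NZCV=0010
4: · ADDCC
5: ✓ ADDVC  r4←0x98
6: · MOVCC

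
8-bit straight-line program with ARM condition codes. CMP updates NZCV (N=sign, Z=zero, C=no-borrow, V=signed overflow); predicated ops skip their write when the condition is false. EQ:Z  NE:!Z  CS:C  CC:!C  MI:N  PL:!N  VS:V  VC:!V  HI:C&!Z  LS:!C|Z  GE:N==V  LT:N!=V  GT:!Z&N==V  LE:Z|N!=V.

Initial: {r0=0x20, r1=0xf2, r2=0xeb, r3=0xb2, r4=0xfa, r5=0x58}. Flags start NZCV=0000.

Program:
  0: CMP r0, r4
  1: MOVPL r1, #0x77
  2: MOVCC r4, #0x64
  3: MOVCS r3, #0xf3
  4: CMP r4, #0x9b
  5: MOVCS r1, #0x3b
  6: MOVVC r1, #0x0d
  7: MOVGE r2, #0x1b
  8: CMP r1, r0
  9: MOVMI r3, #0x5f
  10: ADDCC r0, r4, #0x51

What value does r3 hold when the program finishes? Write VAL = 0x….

[0] flags=0000 → (cmp)
[1] flags=0000 PL?T → r1=0x77
[2] flags=0000 CC?T → r4=0x64
[3] flags=0000 CS?F → skip
[4] flags=1001 → (cmp)
[5] flags=1001 CS?F → skip
[6] flags=1001 VC?F → skip
[7] flags=1001 GE?T → r2=0x1b
[8] flags=0010 → (cmp)
[9] flags=0010 MI?F → skip
[10] flags=0010 CC?F → skip

VAL = 0xb2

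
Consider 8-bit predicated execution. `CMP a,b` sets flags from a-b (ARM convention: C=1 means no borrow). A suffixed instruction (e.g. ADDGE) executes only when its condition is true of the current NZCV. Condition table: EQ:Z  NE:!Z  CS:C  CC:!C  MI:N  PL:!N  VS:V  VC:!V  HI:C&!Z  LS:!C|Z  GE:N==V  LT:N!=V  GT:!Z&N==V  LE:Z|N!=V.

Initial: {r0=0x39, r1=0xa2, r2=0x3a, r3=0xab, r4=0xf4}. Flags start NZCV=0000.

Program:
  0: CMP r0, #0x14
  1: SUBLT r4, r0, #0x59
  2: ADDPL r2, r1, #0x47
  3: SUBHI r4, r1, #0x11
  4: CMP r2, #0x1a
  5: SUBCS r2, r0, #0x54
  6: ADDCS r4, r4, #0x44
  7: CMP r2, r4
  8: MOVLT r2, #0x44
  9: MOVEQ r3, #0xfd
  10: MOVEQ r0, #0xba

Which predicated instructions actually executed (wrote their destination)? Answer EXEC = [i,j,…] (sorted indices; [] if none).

0: ✓ CMP  NZCV=0010
1: · SUBLT
2: ✓ ADDPL  r2←0xe9
3: ✓ SUBHI  r4←0x91
4: ✓ CMP  NZCV=1010
5: ✓ SUBCS  r2←0xe5
6: ✓ ADDCS  r4←0xd5
7: ✓ CMP  NZCV=0010
8: · MOVLT
9: · MOVEQ
10: · MOVEQ

EXEC = [2,3,5,6]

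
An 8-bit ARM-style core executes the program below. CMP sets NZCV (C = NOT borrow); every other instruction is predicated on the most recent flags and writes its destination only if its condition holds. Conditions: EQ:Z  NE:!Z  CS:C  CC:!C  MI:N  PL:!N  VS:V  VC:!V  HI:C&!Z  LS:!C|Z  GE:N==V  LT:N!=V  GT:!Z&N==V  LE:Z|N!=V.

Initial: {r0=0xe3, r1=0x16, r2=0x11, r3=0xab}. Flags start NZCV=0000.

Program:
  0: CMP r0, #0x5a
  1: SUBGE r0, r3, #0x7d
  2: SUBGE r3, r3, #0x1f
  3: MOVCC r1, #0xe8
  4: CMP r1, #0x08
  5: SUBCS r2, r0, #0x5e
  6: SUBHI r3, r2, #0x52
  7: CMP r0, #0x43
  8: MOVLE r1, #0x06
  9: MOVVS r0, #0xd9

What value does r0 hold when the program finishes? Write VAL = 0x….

VAL = 0xe3

0: ✓ CMP  NZCV=1010
1: · SUBGE
2: · SUBGE
3: · MOVCC
4: ✓ CMP  NZCV=0010
5: ✓ SUBCS  r2←0x85
6: ✓ SUBHI  r3←0x33
7: ✓ CMP  NZCV=1010
8: ✓ MOVLE  r1←0x06
9: · MOVVS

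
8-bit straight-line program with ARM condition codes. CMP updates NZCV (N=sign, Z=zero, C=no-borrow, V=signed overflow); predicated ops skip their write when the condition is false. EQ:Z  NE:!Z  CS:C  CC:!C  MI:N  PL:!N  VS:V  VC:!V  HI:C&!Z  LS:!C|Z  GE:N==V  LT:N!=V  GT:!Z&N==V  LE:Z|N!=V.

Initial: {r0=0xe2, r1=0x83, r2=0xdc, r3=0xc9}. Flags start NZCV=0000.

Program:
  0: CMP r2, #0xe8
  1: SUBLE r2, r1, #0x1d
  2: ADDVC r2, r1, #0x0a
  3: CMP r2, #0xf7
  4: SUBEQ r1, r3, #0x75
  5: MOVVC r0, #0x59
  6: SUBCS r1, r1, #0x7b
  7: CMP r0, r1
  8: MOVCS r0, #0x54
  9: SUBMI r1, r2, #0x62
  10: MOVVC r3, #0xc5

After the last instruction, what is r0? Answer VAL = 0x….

VAL = 0x59

0: ✓ CMP  NZCV=1000
1: ✓ SUBLE  r2←0x66
2: ✓ ADDVC  r2←0x8d
3: ✓ CMP  NZCV=1000
4: · SUBEQ
5: ✓ MOVVC  r0←0x59
6: · SUBCS
7: ✓ CMP  NZCV=1001
8: · MOVCS
9: ✓ SUBMI  r1←0x2b
10: · MOVVC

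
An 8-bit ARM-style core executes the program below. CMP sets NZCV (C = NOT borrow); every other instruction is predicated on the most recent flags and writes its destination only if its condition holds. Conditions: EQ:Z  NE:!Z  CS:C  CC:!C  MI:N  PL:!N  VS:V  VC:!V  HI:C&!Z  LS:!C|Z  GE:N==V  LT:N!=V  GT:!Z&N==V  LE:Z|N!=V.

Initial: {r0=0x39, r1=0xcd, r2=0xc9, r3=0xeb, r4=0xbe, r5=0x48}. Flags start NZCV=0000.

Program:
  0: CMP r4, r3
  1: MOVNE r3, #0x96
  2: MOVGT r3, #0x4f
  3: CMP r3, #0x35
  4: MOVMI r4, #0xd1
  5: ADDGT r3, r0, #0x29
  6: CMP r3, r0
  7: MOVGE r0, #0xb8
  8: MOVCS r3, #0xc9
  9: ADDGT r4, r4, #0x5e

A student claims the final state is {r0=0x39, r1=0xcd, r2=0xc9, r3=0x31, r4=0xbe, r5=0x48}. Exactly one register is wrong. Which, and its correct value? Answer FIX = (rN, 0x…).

FIX = (r3, 0xc9)

[0] flags=1000 → (cmp)
[1] flags=1000 NE?T → r3=0x96
[2] flags=1000 GT?F → skip
[3] flags=0011 → (cmp)
[4] flags=0011 MI?F → skip
[5] flags=0011 GT?F → skip
[6] flags=0011 → (cmp)
[7] flags=0011 GE?F → skip
[8] flags=0011 CS?T → r3=0xc9
[9] flags=0011 GT?F → skip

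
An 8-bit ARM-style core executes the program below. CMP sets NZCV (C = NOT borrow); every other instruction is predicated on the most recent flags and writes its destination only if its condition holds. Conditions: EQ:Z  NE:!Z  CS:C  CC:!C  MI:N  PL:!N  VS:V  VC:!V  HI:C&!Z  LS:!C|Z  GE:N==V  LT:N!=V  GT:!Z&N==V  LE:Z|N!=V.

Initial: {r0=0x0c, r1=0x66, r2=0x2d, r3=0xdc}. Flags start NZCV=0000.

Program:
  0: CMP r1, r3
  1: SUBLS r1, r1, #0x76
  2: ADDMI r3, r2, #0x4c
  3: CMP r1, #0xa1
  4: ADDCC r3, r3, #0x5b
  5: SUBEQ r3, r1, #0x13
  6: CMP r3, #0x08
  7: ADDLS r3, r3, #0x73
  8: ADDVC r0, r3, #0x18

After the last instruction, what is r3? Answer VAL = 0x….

[0] flags=1001 → (cmp)
[1] flags=1001 LS?T → r1=0xf0
[2] flags=1001 MI?T → r3=0x79
[3] flags=0010 → (cmp)
[4] flags=0010 CC?F → skip
[5] flags=0010 EQ?F → skip
[6] flags=0010 → (cmp)
[7] flags=0010 LS?F → skip
[8] flags=0010 VC?T → r0=0x91

VAL = 0x79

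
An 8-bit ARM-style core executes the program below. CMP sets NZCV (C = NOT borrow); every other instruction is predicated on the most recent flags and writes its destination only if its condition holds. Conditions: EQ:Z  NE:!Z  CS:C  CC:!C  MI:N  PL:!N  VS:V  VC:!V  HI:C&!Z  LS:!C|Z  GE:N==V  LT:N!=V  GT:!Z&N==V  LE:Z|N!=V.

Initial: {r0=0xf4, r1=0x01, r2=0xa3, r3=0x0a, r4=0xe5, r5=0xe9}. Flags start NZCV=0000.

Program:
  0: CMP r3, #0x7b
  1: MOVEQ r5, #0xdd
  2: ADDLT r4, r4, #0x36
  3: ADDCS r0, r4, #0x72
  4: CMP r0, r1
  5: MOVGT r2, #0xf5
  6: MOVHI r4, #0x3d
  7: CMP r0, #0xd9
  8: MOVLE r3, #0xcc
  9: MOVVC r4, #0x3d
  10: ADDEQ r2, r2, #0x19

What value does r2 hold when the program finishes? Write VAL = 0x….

0: ✓ CMP  NZCV=1000
1: · MOVEQ
2: ✓ ADDLT  r4←0x1b
3: · ADDCS
4: ✓ CMP  NZCV=1010
5: · MOVGT
6: ✓ MOVHI  r4←0x3d
7: ✓ CMP  NZCV=0010
8: · MOVLE
9: ✓ MOVVC  r4←0x3d
10: · ADDEQ

VAL = 0xa3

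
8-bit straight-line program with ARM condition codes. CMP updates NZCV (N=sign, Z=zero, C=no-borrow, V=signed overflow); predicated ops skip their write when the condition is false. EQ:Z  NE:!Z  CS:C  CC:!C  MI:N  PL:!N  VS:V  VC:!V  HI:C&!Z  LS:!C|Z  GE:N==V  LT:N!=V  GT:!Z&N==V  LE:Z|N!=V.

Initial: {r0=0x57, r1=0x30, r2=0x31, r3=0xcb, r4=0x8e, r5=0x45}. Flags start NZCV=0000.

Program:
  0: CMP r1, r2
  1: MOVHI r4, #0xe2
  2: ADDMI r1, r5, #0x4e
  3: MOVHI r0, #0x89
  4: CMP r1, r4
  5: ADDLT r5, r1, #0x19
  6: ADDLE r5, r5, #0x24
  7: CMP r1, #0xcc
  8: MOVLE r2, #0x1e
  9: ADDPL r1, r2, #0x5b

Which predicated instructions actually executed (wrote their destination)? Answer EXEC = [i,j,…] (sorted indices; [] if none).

[0] flags=1000 → (cmp)
[1] flags=1000 HI?F → skip
[2] flags=1000 MI?T → r1=0x93
[3] flags=1000 HI?F → skip
[4] flags=0010 → (cmp)
[5] flags=0010 LT?F → skip
[6] flags=0010 LE?F → skip
[7] flags=1000 → (cmp)
[8] flags=1000 LE?T → r2=0x1e
[9] flags=1000 PL?F → skip

EXEC = [2,8]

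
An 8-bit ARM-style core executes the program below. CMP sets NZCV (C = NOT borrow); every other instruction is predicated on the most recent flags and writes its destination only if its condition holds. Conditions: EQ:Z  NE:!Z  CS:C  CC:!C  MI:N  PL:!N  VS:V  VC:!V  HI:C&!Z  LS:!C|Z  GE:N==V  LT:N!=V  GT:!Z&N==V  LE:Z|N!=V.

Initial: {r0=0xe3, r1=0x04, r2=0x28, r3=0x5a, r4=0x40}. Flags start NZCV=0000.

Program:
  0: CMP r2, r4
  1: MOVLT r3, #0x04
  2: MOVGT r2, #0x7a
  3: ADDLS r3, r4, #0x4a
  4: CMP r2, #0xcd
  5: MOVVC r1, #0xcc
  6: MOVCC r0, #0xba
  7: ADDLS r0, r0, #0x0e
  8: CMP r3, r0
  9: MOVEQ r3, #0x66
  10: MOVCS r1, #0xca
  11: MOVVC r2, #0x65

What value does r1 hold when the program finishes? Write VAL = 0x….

0: ✓ CMP  NZCV=1000
1: ✓ MOVLT  r3←0x04
2: · MOVGT
3: ✓ ADDLS  r3←0x8a
4: ✓ CMP  NZCV=0000
5: ✓ MOVVC  r1←0xcc
6: ✓ MOVCC  r0←0xba
7: ✓ ADDLS  r0←0xc8
8: ✓ CMP  NZCV=1000
9: · MOVEQ
10: · MOVCS
11: ✓ MOVVC  r2←0x65

VAL = 0xcc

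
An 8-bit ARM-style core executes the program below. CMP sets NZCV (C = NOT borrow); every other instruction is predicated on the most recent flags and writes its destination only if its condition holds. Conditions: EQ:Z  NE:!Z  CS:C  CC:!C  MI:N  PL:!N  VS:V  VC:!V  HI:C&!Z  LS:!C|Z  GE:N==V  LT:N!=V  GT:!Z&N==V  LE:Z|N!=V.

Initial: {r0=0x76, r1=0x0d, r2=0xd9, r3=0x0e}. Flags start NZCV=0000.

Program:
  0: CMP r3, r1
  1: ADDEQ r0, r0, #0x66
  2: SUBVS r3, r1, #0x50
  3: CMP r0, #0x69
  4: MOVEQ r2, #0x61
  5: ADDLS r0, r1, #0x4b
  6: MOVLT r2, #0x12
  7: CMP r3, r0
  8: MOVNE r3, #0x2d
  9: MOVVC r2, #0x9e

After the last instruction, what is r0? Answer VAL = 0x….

VAL = 0x76

[0] flags=0010 → (cmp)
[1] flags=0010 EQ?F → skip
[2] flags=0010 VS?F → skip
[3] flags=0010 → (cmp)
[4] flags=0010 EQ?F → skip
[5] flags=0010 LS?F → skip
[6] flags=0010 LT?F → skip
[7] flags=1000 → (cmp)
[8] flags=1000 NE?T → r3=0x2d
[9] flags=1000 VC?T → r2=0x9e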